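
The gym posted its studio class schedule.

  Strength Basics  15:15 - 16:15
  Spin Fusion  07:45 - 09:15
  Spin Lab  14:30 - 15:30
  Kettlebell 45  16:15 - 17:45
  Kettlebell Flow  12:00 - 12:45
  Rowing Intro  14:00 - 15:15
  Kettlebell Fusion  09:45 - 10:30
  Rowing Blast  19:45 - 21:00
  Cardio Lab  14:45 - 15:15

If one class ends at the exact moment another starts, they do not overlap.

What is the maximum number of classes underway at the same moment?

Sweep the timeline, counting +1 at each start and −1 at each end (ends before starts at a tie):
07:45 start Spin Fusion → 1
09:15 end Spin Fusion → 0
09:45 start Kettlebell Fusion → 1
10:30 end Kettlebell Fusion → 0
12:00 start Kettlebell Flow → 1
12:45 end Kettlebell Flow → 0
14:00 start Rowing Intro → 1
14:30 start Spin Lab → 2
14:45 start Cardio Lab → 3
15:15 end Cardio Lab → 2
15:15 end Rowing Intro → 1
15:15 start Strength Basics → 2
15:30 end Spin Lab → 1
16:15 end Strength Basics → 0
16:15 start Kettlebell 45 → 1
17:45 end Kettlebell 45 → 0
19:45 start Rowing Blast → 1
21:00 end Rowing Blast → 0
Peak is 3, at 14:45 (Cardio Lab, Rowing Intro, Spin Lab).

3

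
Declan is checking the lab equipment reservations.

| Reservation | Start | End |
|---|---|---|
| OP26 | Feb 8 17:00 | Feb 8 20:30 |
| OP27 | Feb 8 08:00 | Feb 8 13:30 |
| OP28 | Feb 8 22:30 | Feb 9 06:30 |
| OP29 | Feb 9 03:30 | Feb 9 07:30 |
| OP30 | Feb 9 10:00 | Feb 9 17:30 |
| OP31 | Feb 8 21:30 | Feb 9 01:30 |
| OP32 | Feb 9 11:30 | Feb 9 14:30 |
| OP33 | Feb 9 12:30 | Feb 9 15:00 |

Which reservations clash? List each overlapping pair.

OP28 & OP29, OP28 & OP31, OP30 & OP32, OP30 & OP33, OP32 & OP33

Sorted by start: OP27, OP26, OP31, OP28, OP29, OP30, OP32, OP33.
OP26 starts after OP27 ends, so nothing later overlaps OP27 either.
OP31 starts after OP26 ends, so nothing later overlaps OP26 either.
OP28 starts before OP31 ends → OP31 and OP28 overlap.
OP29 starts after OP31 ends, so nothing later overlaps OP31 either.
OP29 starts before OP28 ends → OP28 and OP29 overlap.
OP30 starts after OP28 ends, so nothing later overlaps OP28 either.
OP30 starts after OP29 ends, so nothing later overlaps OP29 either.
OP32 starts before OP30 ends → OP30 and OP32 overlap.
OP33 starts before OP30 ends → OP30 and OP33 overlap.
OP33 starts before OP32 ends → OP32 and OP33 overlap.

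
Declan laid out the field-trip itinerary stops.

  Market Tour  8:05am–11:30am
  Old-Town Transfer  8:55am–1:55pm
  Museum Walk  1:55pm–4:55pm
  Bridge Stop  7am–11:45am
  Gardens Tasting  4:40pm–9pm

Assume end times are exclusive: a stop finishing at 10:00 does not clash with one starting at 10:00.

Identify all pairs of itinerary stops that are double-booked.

Sorted by start: Bridge Stop, Market Tour, Old-Town Transfer, Museum Walk, Gardens Tasting.
Market Tour starts before Bridge Stop ends → Bridge Stop and Market Tour overlap.
Old-Town Transfer starts before Bridge Stop ends → Bridge Stop and Old-Town Transfer overlap.
Museum Walk starts after Bridge Stop ends — done with Bridge Stop.
Old-Town Transfer starts before Market Tour ends → Market Tour and Old-Town Transfer overlap.
Museum Walk starts after Market Tour ends — done with Market Tour.
Museum Walk starts exactly when Old-Town Transfer ends (back-to-back, no overlap) — done with Old-Town Transfer.
Gardens Tasting starts before Museum Walk ends → Museum Walk and Gardens Tasting overlap.

Bridge Stop & Market Tour, Bridge Stop & Old-Town Transfer, Gardens Tasting & Museum Walk, Market Tour & Old-Town Transfer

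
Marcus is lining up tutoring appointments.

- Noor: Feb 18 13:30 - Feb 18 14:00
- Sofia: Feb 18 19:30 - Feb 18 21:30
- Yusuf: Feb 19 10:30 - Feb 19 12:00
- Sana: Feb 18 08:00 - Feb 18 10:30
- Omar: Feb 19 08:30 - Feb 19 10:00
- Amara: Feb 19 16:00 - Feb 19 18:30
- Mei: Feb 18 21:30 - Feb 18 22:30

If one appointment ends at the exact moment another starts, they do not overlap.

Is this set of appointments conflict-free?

Yes

Check each pair: they overlap iff neither finishes before the other starts.
Sorted by start: Sana, Noor, Sofia, Mei, Omar, Yusuf, Amara.
Noor starts after Sana ends — done with Sana.
Sofia starts after Noor ends — done with Noor.
Mei starts exactly when Sofia ends (back-to-back, no overlap) — done with Sofia.
Omar starts after Mei ends — done with Mei.
Yusuf starts after Omar ends — done with Omar.
Amara starts after Yusuf ends.
Every pair is clear; the schedule has no overlaps.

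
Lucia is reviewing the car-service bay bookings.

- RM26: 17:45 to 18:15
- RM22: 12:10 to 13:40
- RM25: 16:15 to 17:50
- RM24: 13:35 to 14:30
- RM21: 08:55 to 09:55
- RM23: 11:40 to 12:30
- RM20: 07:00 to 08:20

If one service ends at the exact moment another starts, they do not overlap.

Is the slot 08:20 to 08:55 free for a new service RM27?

RM20: ends 08:20 at or before RM27 starts 08:20 → clear.
RM21: starts 08:55 at or after RM27 ends 08:55 → clear.
RM23: starts 11:40 at or after RM27 ends 08:55 → clear.
RM22: starts 12:10 at or after RM27 ends 08:55 → clear.
RM24: starts 13:35 at or after RM27 ends 08:55 → clear.
RM25: starts 16:15 at or after RM27 ends 08:55 → clear.
RM26: starts 17:45 at or after RM27 ends 08:55 → clear.

Yes — the slot is free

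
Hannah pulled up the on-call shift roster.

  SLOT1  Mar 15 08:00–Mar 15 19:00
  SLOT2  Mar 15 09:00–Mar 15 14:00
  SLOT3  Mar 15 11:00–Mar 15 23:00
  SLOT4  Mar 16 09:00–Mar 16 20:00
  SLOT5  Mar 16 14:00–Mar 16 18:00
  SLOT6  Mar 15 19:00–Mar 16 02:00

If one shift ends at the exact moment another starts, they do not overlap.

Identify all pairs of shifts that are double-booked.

Two intervals overlap when each starts before the other ends.
Sorted by start: SLOT1, SLOT2, SLOT3, SLOT6, SLOT4, SLOT5.
SLOT2 starts before SLOT1 ends → SLOT1 and SLOT2 overlap.
SLOT3 starts before SLOT1 ends → SLOT1 and SLOT3 overlap.
SLOT6 starts exactly when SLOT1 ends (back-to-back, no overlap); SLOT1 is clear from here.
SLOT3 starts before SLOT2 ends → SLOT2 and SLOT3 overlap.
SLOT6 starts after SLOT2 ends; SLOT2 is clear from here.
SLOT6 starts before SLOT3 ends → SLOT3 and SLOT6 overlap.
SLOT4 starts after SLOT3 ends; SLOT3 is clear from here.
SLOT4 starts after SLOT6 ends; SLOT6 is clear from here.
SLOT5 starts before SLOT4 ends → SLOT4 and SLOT5 overlap.

SLOT1 & SLOT2, SLOT1 & SLOT3, SLOT2 & SLOT3, SLOT3 & SLOT6, SLOT4 & SLOT5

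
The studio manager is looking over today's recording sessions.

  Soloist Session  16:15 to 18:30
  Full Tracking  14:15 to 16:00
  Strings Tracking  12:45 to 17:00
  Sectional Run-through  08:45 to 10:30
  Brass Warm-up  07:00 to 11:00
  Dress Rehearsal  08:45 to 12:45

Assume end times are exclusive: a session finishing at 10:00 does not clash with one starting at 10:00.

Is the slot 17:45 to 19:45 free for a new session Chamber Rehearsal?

Brass Warm-up: ends 11:00 at or before Chamber Rehearsal starts 17:45 → clear.
Sectional Run-through: ends 10:30 at or before Chamber Rehearsal starts 17:45 → clear.
Dress Rehearsal: ends 12:45 at or before Chamber Rehearsal starts 17:45 → clear.
Strings Tracking: ends 17:00 at or before Chamber Rehearsal starts 17:45 → clear.
Full Tracking: ends 16:00 at or before Chamber Rehearsal starts 17:45 → clear.
Soloist Session: starts 16:15 before Chamber Rehearsal ends 19:45, and ends 18:30 after Chamber Rehearsal starts 17:45 → overlap.
Chamber Rehearsal overlaps Soloist Session.

No — it overlaps Soloist Session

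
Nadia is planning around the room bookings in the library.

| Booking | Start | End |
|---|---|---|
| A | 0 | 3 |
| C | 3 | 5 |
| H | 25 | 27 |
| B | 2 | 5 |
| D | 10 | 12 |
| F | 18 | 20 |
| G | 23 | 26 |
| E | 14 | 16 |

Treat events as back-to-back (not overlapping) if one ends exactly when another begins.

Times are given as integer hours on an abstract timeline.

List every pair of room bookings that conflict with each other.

Sorted by start: A, B, C, D, E, F, G, H.
B starts before A ends → A and B overlap.
C starts exactly when A ends (back-to-back, no overlap) — done with A.
C starts before B ends → B and C overlap.
D starts after B ends — done with B.
D starts after C ends — done with C.
E starts after D ends — done with D.
F starts after E ends — done with E.
G starts after F ends — done with F.
H starts before G ends → G and H overlap.

A & B, B & C, G & H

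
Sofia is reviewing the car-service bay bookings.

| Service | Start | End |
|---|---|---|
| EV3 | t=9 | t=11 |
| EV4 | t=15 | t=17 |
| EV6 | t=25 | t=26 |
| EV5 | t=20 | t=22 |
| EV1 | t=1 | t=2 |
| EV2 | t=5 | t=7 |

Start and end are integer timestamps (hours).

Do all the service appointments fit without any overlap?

Sorted by start: EV1, EV2, EV3, EV4, EV5, EV6.
EV2 starts after EV1 ends; EV1 is clear from here.
EV3 starts after EV2 ends; EV2 is clear from here.
EV4 starts after EV3 ends; EV3 is clear from here.
EV5 starts after EV4 ends; EV4 is clear from here.
EV6 starts after EV5 ends.
Every pair is clear; the schedule has no overlaps.

Yes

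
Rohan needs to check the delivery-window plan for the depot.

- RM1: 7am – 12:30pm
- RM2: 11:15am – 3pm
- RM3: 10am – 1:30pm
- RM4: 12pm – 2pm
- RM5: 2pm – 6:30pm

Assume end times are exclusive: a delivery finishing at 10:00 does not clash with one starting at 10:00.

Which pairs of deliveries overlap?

Sorted by start: RM1, RM3, RM2, RM4, RM5.
RM3 starts before RM1 ends → RM1 and RM3 overlap.
RM2 starts before RM1 ends → RM1 and RM2 overlap.
RM4 starts before RM1 ends → RM1 and RM4 overlap.
RM5 starts after RM1 ends.
RM2 starts before RM3 ends → RM3 and RM2 overlap.
RM4 starts before RM3 ends → RM3 and RM4 overlap.
RM5 starts after RM3 ends.
RM4 starts before RM2 ends → RM2 and RM4 overlap.
RM5 starts before RM2 ends → RM2 and RM5 overlap.
RM5 starts exactly when RM4 ends (back-to-back, no overlap).

RM1 & RM2, RM1 & RM3, RM1 & RM4, RM2 & RM3, RM2 & RM4, RM2 & RM5, RM3 & RM4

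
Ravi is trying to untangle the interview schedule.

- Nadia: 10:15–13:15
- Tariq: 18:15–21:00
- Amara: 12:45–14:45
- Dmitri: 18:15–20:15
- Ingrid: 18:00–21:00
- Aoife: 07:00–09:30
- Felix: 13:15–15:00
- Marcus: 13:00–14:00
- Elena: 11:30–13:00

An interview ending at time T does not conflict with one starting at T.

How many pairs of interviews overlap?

Check each pair: they overlap iff neither finishes before the other starts.
Sorted by start: Aoife, Nadia, Elena, Amara, Marcus, Felix, Ingrid, Dmitri, Tariq.
Nadia starts after Aoife ends — done with Aoife.
Elena starts before Nadia ends → Nadia and Elena overlap.
Amara starts before Nadia ends → Nadia and Amara overlap.
Marcus starts before Nadia ends → Nadia and Marcus overlap.
Felix starts exactly when Nadia ends (back-to-back, no overlap) — done with Nadia.
Amara starts before Elena ends → Elena and Amara overlap.
Marcus starts exactly when Elena ends (back-to-back, no overlap) — done with Elena.
Marcus starts before Amara ends → Amara and Marcus overlap.
Felix starts before Amara ends → Amara and Felix overlap.
Ingrid starts after Amara ends — done with Amara.
Felix starts before Marcus ends → Marcus and Felix overlap.
Ingrid starts after Marcus ends — done with Marcus.
Ingrid starts after Felix ends — done with Felix.
Dmitri starts before Ingrid ends → Ingrid and Dmitri overlap.
Tariq starts before Ingrid ends → Ingrid and Tariq overlap.
Tariq starts before Dmitri ends → Dmitri and Tariq overlap.
Overlapping pairs: Amara & Elena, Amara & Felix, Amara & Marcus, Amara & Nadia, Dmitri & Ingrid, Dmitri & Tariq, Elena & Nadia, Felix & Marcus, Ingrid & Tariq, Marcus & Nadia — 10 in total.

10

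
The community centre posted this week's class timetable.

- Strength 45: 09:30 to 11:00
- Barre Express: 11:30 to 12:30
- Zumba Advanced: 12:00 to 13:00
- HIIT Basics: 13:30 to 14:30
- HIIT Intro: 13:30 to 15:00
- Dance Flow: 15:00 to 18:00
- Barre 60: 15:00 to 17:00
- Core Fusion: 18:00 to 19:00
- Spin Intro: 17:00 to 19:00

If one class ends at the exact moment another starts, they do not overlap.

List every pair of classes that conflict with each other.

Barre 60 & Dance Flow, Barre Express & Zumba Advanced, Core Fusion & Spin Intro, Dance Flow & Spin Intro, HIIT Basics & HIIT Intro

Check each pair: they overlap iff neither finishes before the other starts.
Sorted by start: Strength 45, Barre Express, Zumba Advanced, HIIT Basics, HIIT Intro, Dance Flow, Barre 60, Spin Intro, Core Fusion.
Barre Express starts after Strength 45 ends; Strength 45 is clear from here.
Zumba Advanced starts before Barre Express ends → Barre Express and Zumba Advanced overlap.
HIIT Basics starts after Barre Express ends; Barre Express is clear from here.
HIIT Basics starts after Zumba Advanced ends; Zumba Advanced is clear from here.
HIIT Intro starts before HIIT Basics ends → HIIT Basics and HIIT Intro overlap.
Dance Flow starts after HIIT Basics ends; HIIT Basics is clear from here.
Dance Flow starts exactly when HIIT Intro ends (back-to-back, no overlap); HIIT Intro is clear from here.
Barre 60 starts before Dance Flow ends → Dance Flow and Barre 60 overlap.
Spin Intro starts before Dance Flow ends → Dance Flow and Spin Intro overlap.
Core Fusion starts exactly when Dance Flow ends (back-to-back, no overlap).
Spin Intro starts exactly when Barre 60 ends (back-to-back, no overlap); Barre 60 is clear from here.
Core Fusion starts before Spin Intro ends → Spin Intro and Core Fusion overlap.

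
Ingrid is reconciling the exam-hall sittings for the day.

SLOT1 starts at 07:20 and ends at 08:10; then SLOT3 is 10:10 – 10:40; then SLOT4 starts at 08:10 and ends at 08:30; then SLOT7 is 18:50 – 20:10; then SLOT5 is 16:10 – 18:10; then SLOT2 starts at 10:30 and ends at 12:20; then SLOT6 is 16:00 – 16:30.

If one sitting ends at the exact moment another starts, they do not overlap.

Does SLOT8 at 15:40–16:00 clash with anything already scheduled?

SLOT1: ends 08:10 at or before SLOT8 starts 15:40 → clear.
SLOT4: ends 08:30 at or before SLOT8 starts 15:40 → clear.
SLOT3: ends 10:40 at or before SLOT8 starts 15:40 → clear.
SLOT2: ends 12:20 at or before SLOT8 starts 15:40 → clear.
SLOT6: starts 16:00 at or after SLOT8 ends 16:00 → clear.
SLOT5: starts 16:10 at or after SLOT8 ends 16:00 → clear.
SLOT7: starts 18:50 at or after SLOT8 ends 16:00 → clear.

No — it doesn't clash with anything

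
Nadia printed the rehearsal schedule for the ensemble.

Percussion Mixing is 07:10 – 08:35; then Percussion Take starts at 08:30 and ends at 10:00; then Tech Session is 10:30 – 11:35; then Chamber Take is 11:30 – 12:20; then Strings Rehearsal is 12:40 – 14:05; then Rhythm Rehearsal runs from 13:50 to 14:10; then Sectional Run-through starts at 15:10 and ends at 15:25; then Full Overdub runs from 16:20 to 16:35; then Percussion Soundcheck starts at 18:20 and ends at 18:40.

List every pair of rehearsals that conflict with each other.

Chamber Take & Tech Session, Percussion Mixing & Percussion Take, Rhythm Rehearsal & Strings Rehearsal

Sorted by start: Percussion Mixing, Percussion Take, Tech Session, Chamber Take, Strings Rehearsal, Rhythm Rehearsal, Sectional Run-through, Full Overdub, Percussion Soundcheck.
Percussion Take starts before Percussion Mixing ends → Percussion Mixing and Percussion Take overlap.
Tech Session starts after Percussion Mixing ends — done with Percussion Mixing.
Tech Session starts after Percussion Take ends — done with Percussion Take.
Chamber Take starts before Tech Session ends → Tech Session and Chamber Take overlap.
Strings Rehearsal starts after Tech Session ends — done with Tech Session.
Strings Rehearsal starts after Chamber Take ends — done with Chamber Take.
Rhythm Rehearsal starts before Strings Rehearsal ends → Strings Rehearsal and Rhythm Rehearsal overlap.
Sectional Run-through starts after Strings Rehearsal ends — done with Strings Rehearsal.
Sectional Run-through starts after Rhythm Rehearsal ends — done with Rhythm Rehearsal.
Full Overdub starts after Sectional Run-through ends — done with Sectional Run-through.
Percussion Soundcheck starts after Full Overdub ends.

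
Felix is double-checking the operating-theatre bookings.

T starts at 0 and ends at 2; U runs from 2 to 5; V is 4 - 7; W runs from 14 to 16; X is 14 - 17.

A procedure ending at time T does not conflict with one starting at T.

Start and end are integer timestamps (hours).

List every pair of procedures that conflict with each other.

U & V, W & X

Sorted by start: T, U, V, W, X.
U starts exactly when T ends (back-to-back, no overlap), so T has no further overlaps.
V starts before U ends → U and V overlap.
W starts after U ends, so U has no further overlaps.
W starts after V ends, so V has no further overlaps.
X starts before W ends → W and X overlap.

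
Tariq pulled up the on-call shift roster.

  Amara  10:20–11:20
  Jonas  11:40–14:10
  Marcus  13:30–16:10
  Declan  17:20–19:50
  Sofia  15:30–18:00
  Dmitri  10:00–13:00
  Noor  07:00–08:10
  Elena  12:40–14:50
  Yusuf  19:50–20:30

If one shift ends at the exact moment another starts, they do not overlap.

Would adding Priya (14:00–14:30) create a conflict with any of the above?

Noor: ends 08:10 at or before Priya starts 14:00 → clear.
Dmitri: ends 13:00 at or before Priya starts 14:00 → clear.
Amara: ends 11:20 at or before Priya starts 14:00 → clear.
Jonas: starts 11:40 before Priya ends 14:30, and ends 14:10 after Priya starts 14:00 → overlap.
Elena: starts 12:40 before Priya ends 14:30, and ends 14:50 after Priya starts 14:00 → overlap.
Marcus: starts 13:30 before Priya ends 14:30, and ends 16:10 after Priya starts 14:00 → overlap.
Sofia: starts 15:30 at or after Priya ends 14:30 → clear.
Declan: starts 17:20 at or after Priya ends 14:30 → clear.
Yusuf: starts 19:50 at or after Priya ends 14:30 → clear.
Priya overlaps Jonas, Elena, Marcus.

Yes — it overlaps Elena, Jonas, Marcus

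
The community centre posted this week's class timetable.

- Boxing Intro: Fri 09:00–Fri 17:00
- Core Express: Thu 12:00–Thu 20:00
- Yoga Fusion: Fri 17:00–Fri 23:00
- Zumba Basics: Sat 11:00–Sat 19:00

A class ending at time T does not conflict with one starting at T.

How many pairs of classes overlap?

Check each pair: they overlap iff neither finishes before the other starts.
Sorted by start: Core Express, Boxing Intro, Yoga Fusion, Zumba Basics.
Boxing Intro starts after Core Express ends, so Core Express has no further overlaps.
Yoga Fusion starts exactly when Boxing Intro ends (back-to-back, no overlap), so Boxing Intro has no further overlaps.
Zumba Basics starts after Yoga Fusion ends.
No pair overlaps.

0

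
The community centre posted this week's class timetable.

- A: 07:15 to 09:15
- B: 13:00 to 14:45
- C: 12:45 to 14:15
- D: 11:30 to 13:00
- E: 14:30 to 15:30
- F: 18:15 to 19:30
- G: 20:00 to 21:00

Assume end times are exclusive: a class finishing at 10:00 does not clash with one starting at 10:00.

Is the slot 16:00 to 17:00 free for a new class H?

Yes — the slot is free

A: ends 09:15 at or before H starts 16:00 → clear.
D: ends 13:00 at or before H starts 16:00 → clear.
C: ends 14:15 at or before H starts 16:00 → clear.
B: ends 14:45 at or before H starts 16:00 → clear.
E: ends 15:30 at or before H starts 16:00 → clear.
F: starts 18:15 at or after H ends 17:00 → clear.
G: starts 20:00 at or after H ends 17:00 → clear.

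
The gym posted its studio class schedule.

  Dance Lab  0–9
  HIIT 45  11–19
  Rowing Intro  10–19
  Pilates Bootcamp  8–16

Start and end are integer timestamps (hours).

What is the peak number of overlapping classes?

3

Sort all start/end points and keep a running count:
0 start Dance Lab → 1
8 start Pilates Bootcamp → 2
9 end Dance Lab → 1
10 start Rowing Intro → 2
11 start HIIT 45 → 3
16 end Pilates Bootcamp → 2
19 end HIIT 45 → 1
19 end Rowing Intro → 0
Peak is 3, at 11 (HIIT 45, Pilates Bootcamp, Rowing Intro).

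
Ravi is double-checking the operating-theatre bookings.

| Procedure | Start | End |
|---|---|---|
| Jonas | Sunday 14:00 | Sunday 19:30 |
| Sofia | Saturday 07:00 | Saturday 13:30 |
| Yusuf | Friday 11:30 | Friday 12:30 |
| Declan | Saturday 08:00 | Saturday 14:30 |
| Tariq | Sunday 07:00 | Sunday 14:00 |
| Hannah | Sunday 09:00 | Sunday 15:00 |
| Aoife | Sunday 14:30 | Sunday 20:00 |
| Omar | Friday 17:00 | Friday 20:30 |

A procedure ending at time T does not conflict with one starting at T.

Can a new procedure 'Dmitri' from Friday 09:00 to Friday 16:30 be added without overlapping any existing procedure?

Yusuf: starts Friday 11:30 before Dmitri ends Friday 16:30, and ends Friday 12:30 after Dmitri starts Friday 09:00 → overlap.
Omar: starts Friday 17:00 at or after Dmitri ends Friday 16:30 → clear.
Sofia: starts Saturday 07:00 at or after Dmitri ends Friday 16:30 → clear.
Declan: starts Saturday 08:00 at or after Dmitri ends Friday 16:30 → clear.
Tariq: starts Sunday 07:00 at or after Dmitri ends Friday 16:30 → clear.
Hannah: starts Sunday 09:00 at or after Dmitri ends Friday 16:30 → clear.
Jonas: starts Sunday 14:00 at or after Dmitri ends Friday 16:30 → clear.
Aoife: starts Sunday 14:30 at or after Dmitri ends Friday 16:30 → clear.
Dmitri overlaps Yusuf.

No — it overlaps Yusuf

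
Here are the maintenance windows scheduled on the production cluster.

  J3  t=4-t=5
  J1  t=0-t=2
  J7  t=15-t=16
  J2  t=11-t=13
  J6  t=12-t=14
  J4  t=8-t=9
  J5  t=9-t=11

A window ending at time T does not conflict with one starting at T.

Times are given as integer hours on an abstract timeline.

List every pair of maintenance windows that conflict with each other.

J2 & J6

Sorted by start: J1, J3, J4, J5, J2, J6, J7.
J3 starts after J1 ends — done with J1.
J4 starts after J3 ends — done with J3.
J5 starts exactly when J4 ends (back-to-back, no overlap) — done with J4.
J2 starts exactly when J5 ends (back-to-back, no overlap) — done with J5.
J6 starts before J2 ends → J2 and J6 overlap.
J7 starts after J2 ends.
J7 starts after J6 ends.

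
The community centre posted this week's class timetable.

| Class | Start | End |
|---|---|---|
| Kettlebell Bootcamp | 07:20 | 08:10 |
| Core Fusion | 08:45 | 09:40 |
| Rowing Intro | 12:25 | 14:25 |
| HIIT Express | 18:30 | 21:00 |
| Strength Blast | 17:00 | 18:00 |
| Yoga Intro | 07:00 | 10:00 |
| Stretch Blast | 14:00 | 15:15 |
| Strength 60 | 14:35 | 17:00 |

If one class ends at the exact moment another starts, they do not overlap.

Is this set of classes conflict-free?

No

Sorted by start: Yoga Intro, Kettlebell Bootcamp, Core Fusion, Rowing Intro, Stretch Blast, Strength 60, Strength Blast, HIIT Express.
Kettlebell Bootcamp starts before Yoga Intro ends → Yoga Intro and Kettlebell Bootcamp overlap.
That's a conflict, so the schedule is not conflict-free.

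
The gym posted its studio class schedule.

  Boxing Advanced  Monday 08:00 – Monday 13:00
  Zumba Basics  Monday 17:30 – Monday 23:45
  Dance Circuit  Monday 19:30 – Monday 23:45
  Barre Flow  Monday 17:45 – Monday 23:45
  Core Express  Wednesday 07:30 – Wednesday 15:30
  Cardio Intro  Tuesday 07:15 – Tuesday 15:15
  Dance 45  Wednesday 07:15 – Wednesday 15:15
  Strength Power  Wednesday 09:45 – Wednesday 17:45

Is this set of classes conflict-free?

No

Two intervals overlap when each starts before the other ends.
Sorted by start: Boxing Advanced, Zumba Basics, Barre Flow, Dance Circuit, Cardio Intro, Dance 45, Core Express, Strength Power.
Zumba Basics starts after Boxing Advanced ends; Boxing Advanced is clear from here.
Barre Flow starts before Zumba Basics ends → Zumba Basics and Barre Flow overlap.
That's a conflict, so the schedule is not conflict-free.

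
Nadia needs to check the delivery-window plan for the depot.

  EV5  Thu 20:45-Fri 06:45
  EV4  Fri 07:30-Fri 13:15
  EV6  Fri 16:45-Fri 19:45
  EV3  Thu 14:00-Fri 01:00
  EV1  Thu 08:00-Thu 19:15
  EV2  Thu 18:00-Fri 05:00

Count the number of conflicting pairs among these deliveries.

Sorted by start: EV1, EV3, EV2, EV5, EV4, EV6.
EV3 starts before EV1 ends → EV1 and EV3 overlap.
EV2 starts before EV1 ends → EV1 and EV2 overlap.
EV5 starts after EV1 ends; EV1 is clear from here.
EV2 starts before EV3 ends → EV3 and EV2 overlap.
EV5 starts before EV3 ends → EV3 and EV5 overlap.
EV4 starts after EV3 ends; EV3 is clear from here.
EV5 starts before EV2 ends → EV2 and EV5 overlap.
EV4 starts after EV2 ends; EV2 is clear from here.
EV4 starts after EV5 ends; EV5 is clear from here.
EV6 starts after EV4 ends.
Overlapping pairs: EV1 & EV2, EV1 & EV3, EV2 & EV3, EV2 & EV5, EV3 & EV5 — 5 in total.

5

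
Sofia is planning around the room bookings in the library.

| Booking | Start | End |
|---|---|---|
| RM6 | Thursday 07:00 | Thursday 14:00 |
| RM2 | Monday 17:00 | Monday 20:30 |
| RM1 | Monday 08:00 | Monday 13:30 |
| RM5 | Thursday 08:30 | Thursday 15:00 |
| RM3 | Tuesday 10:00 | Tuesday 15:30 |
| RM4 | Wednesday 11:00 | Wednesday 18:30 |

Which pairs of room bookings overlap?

Check each pair: they overlap iff neither finishes before the other starts.
Sorted by start: RM1, RM2, RM3, RM4, RM6, RM5.
RM2 starts after RM1 ends, so nothing later overlaps RM1 either.
RM3 starts after RM2 ends, so nothing later overlaps RM2 either.
RM4 starts after RM3 ends, so nothing later overlaps RM3 either.
RM6 starts after RM4 ends, so nothing later overlaps RM4 either.
RM5 starts before RM6 ends → RM6 and RM5 overlap.

RM5 & RM6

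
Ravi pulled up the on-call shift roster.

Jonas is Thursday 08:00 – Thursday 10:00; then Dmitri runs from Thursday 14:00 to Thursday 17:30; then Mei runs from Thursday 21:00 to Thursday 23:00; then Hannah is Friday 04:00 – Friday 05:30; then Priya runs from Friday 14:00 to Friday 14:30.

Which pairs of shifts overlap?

Sorted by start: Jonas, Dmitri, Mei, Hannah, Priya.
Dmitri starts after Jonas ends — done with Jonas.
Mei starts after Dmitri ends — done with Dmitri.
Hannah starts after Mei ends — done with Mei.
Priya starts after Hannah ends.

no overlapping pairs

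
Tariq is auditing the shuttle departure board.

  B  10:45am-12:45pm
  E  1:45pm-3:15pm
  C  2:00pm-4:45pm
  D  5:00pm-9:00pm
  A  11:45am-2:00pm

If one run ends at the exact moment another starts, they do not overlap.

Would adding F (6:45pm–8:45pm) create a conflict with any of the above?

Yes — it overlaps D

B: ends 12:45pm at or before F starts 6:45pm → clear.
A: ends 2:00pm at or before F starts 6:45pm → clear.
E: ends 3:15pm at or before F starts 6:45pm → clear.
C: ends 4:45pm at or before F starts 6:45pm → clear.
D: starts 5:00pm before F ends 8:45pm, and ends 9:00pm after F starts 6:45pm → overlap.
F overlaps D.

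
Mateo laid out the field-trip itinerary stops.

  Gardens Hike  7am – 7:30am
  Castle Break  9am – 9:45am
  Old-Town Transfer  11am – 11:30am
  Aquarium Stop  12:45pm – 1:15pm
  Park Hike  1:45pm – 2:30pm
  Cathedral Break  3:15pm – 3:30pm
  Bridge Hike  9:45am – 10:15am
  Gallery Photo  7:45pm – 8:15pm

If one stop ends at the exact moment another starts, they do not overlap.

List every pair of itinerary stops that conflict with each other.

Sorted by start: Gardens Hike, Castle Break, Bridge Hike, Old-Town Transfer, Aquarium Stop, Park Hike, Cathedral Break, Gallery Photo.
Castle Break starts after Gardens Hike ends, so nothing later overlaps Gardens Hike either.
Bridge Hike starts exactly when Castle Break ends (back-to-back, no overlap), so nothing later overlaps Castle Break either.
Old-Town Transfer starts after Bridge Hike ends, so nothing later overlaps Bridge Hike either.
Aquarium Stop starts after Old-Town Transfer ends, so nothing later overlaps Old-Town Transfer either.
Park Hike starts after Aquarium Stop ends, so nothing later overlaps Aquarium Stop either.
Cathedral Break starts after Park Hike ends, so nothing later overlaps Park Hike either.
Gallery Photo starts after Cathedral Break ends.

no overlapping pairs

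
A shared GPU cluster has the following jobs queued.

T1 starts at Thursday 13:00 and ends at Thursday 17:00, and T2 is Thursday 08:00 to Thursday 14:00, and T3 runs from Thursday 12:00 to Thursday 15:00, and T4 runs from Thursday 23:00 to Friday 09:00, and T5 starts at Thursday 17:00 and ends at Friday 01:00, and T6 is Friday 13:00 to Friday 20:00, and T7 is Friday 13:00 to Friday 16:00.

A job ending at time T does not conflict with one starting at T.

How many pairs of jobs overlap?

5

Sorted by start: T2, T3, T1, T5, T4, T6, T7.
T3 starts before T2 ends → T2 and T3 overlap.
T1 starts before T2 ends → T2 and T1 overlap.
T5 starts after T2 ends, so T2 has no further overlaps.
T1 starts before T3 ends → T3 and T1 overlap.
T5 starts after T3 ends, so T3 has no further overlaps.
T5 starts exactly when T1 ends (back-to-back, no overlap), so T1 has no further overlaps.
T4 starts before T5 ends → T5 and T4 overlap.
T6 starts after T5 ends, so T5 has no further overlaps.
T6 starts after T4 ends, so T4 has no further overlaps.
T7 starts before T6 ends → T6 and T7 overlap.
Overlapping pairs: T1 & T2, T1 & T3, T2 & T3, T4 & T5, T6 & T7 — 5 in total.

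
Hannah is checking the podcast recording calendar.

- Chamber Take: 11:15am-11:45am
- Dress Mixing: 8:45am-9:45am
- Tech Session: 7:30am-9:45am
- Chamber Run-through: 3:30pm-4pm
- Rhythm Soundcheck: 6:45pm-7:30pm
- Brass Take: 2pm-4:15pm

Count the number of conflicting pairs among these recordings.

Sorted by start: Tech Session, Dress Mixing, Chamber Take, Brass Take, Chamber Run-through, Rhythm Soundcheck.
Dress Mixing starts before Tech Session ends → Tech Session and Dress Mixing overlap.
Chamber Take starts after Tech Session ends, so Tech Session has no further overlaps.
Chamber Take starts after Dress Mixing ends, so Dress Mixing has no further overlaps.
Brass Take starts after Chamber Take ends, so Chamber Take has no further overlaps.
Chamber Run-through starts before Brass Take ends → Brass Take and Chamber Run-through overlap.
Rhythm Soundcheck starts after Brass Take ends.
Rhythm Soundcheck starts after Chamber Run-through ends.
Overlapping pairs: Brass Take & Chamber Run-through, Dress Mixing & Tech Session — 2 in total.

2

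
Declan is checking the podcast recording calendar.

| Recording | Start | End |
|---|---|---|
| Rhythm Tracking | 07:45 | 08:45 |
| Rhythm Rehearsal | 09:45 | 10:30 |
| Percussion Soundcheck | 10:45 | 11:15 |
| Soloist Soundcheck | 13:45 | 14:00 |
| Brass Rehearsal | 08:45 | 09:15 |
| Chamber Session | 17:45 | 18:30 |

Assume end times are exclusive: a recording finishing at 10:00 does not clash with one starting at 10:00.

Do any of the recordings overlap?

No

Sorted by start: Rhythm Tracking, Brass Rehearsal, Rhythm Rehearsal, Percussion Soundcheck, Soloist Soundcheck, Chamber Session.
Brass Rehearsal starts exactly when Rhythm Tracking ends (back-to-back, no overlap) — done with Rhythm Tracking.
Rhythm Rehearsal starts after Brass Rehearsal ends — done with Brass Rehearsal.
Percussion Soundcheck starts after Rhythm Rehearsal ends — done with Rhythm Rehearsal.
Soloist Soundcheck starts after Percussion Soundcheck ends — done with Percussion Soundcheck.
Chamber Session starts after Soloist Soundcheck ends.
Every pair is clear; the schedule has no overlaps.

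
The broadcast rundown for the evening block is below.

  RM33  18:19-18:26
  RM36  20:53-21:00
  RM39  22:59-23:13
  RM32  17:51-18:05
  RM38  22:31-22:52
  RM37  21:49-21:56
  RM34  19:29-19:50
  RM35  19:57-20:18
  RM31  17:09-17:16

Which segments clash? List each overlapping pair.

Sorted by start: RM31, RM32, RM33, RM34, RM35, RM36, RM37, RM38, RM39.
RM32 starts after RM31 ends; RM31 is clear from here.
RM33 starts after RM32 ends; RM32 is clear from here.
RM34 starts after RM33 ends; RM33 is clear from here.
RM35 starts after RM34 ends; RM34 is clear from here.
RM36 starts after RM35 ends; RM35 is clear from here.
RM37 starts after RM36 ends; RM36 is clear from here.
RM38 starts after RM37 ends; RM37 is clear from here.
RM39 starts after RM38 ends.

no conflicts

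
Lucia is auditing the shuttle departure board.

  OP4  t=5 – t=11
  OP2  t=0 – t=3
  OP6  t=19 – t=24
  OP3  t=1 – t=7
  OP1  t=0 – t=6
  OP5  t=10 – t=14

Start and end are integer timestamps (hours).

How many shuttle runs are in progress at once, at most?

Sort all start/end points and keep a running count:
t=0 start OP1 → 1
t=0 start OP2 → 2
t=1 start OP3 → 3
t=3 end OP2 → 2
t=5 start OP4 → 3
t=6 end OP1 → 2
t=7 end OP3 → 1
t=10 start OP5 → 2
t=11 end OP4 → 1
t=14 end OP5 → 0
t=19 start OP6 → 1
t=24 end OP6 → 0
Peak is 3, at t=1 (OP1, OP2, OP3).

3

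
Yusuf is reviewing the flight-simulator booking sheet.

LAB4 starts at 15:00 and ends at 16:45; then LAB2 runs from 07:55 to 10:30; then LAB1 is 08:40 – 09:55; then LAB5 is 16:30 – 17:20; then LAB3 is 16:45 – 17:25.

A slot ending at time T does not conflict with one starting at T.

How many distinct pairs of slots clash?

3

Sorted by start: LAB2, LAB1, LAB4, LAB5, LAB3.
LAB1 starts before LAB2 ends → LAB2 and LAB1 overlap.
LAB4 starts after LAB2 ends — done with LAB2.
LAB4 starts after LAB1 ends — done with LAB1.
LAB5 starts before LAB4 ends → LAB4 and LAB5 overlap.
LAB3 starts exactly when LAB4 ends (back-to-back, no overlap).
LAB3 starts before LAB5 ends → LAB5 and LAB3 overlap.
Overlapping pairs: LAB1 & LAB2, LAB3 & LAB5, LAB4 & LAB5 — 3 in total.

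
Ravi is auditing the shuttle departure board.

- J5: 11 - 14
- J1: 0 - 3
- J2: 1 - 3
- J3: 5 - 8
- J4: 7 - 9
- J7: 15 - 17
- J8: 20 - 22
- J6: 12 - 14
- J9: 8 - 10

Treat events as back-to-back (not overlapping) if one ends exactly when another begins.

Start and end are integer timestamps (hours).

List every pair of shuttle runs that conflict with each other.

Two intervals overlap when each starts before the other ends.
Sorted by start: J1, J2, J3, J4, J9, J5, J6, J7, J8.
J2 starts before J1 ends → J1 and J2 overlap.
J3 starts after J1 ends; J1 is clear from here.
J3 starts after J2 ends; J2 is clear from here.
J4 starts before J3 ends → J3 and J4 overlap.
J9 starts exactly when J3 ends (back-to-back, no overlap); J3 is clear from here.
J9 starts before J4 ends → J4 and J9 overlap.
J5 starts after J4 ends; J4 is clear from here.
J5 starts after J9 ends; J9 is clear from here.
J6 starts before J5 ends → J5 and J6 overlap.
J7 starts after J5 ends; J5 is clear from here.
J7 starts after J6 ends; J6 is clear from here.
J8 starts after J7 ends.

J1 & J2, J3 & J4, J4 & J9, J5 & J6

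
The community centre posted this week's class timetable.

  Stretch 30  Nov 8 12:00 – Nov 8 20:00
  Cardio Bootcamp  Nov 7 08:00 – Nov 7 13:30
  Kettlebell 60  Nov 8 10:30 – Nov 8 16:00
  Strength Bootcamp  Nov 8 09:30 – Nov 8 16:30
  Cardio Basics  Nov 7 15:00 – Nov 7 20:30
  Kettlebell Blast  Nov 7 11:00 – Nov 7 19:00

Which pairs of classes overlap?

Check each pair: they overlap iff neither finishes before the other starts.
Sorted by start: Cardio Bootcamp, Kettlebell Blast, Cardio Basics, Strength Bootcamp, Kettlebell 60, Stretch 30.
Kettlebell Blast starts before Cardio Bootcamp ends → Cardio Bootcamp and Kettlebell Blast overlap.
Cardio Basics starts after Cardio Bootcamp ends — done with Cardio Bootcamp.
Cardio Basics starts before Kettlebell Blast ends → Kettlebell Blast and Cardio Basics overlap.
Strength Bootcamp starts after Kettlebell Blast ends — done with Kettlebell Blast.
Strength Bootcamp starts after Cardio Basics ends — done with Cardio Basics.
Kettlebell 60 starts before Strength Bootcamp ends → Strength Bootcamp and Kettlebell 60 overlap.
Stretch 30 starts before Strength Bootcamp ends → Strength Bootcamp and Stretch 30 overlap.
Stretch 30 starts before Kettlebell 60 ends → Kettlebell 60 and Stretch 30 overlap.

Cardio Basics & Kettlebell Blast, Cardio Bootcamp & Kettlebell Blast, Kettlebell 60 & Strength Bootcamp, Kettlebell 60 & Stretch 30, Strength Bootcamp & Stretch 30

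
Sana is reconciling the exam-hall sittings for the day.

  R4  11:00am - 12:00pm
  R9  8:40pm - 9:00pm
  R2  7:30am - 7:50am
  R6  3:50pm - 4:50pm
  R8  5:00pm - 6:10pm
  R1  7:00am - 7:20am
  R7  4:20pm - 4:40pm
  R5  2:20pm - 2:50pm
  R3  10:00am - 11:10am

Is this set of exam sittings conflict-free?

Sorted by start: R1, R2, R3, R4, R5, R6, R7, R8, R9.
R2 starts after R1 ends; R1 is clear from here.
R3 starts after R2 ends; R2 is clear from here.
R4 starts before R3 ends → R3 and R4 overlap.
That's a conflict, so the schedule is not conflict-free.

No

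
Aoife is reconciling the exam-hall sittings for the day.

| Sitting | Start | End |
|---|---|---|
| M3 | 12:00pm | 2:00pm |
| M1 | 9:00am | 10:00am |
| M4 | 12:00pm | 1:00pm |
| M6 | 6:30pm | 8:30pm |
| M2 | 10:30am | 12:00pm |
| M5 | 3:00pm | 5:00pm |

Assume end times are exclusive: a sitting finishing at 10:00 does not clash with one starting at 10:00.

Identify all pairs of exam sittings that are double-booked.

Sorted by start: M1, M2, M3, M4, M5, M6.
M2 starts after M1 ends; M1 is clear from here.
M3 starts exactly when M2 ends (back-to-back, no overlap); M2 is clear from here.
M4 starts before M3 ends → M3 and M4 overlap.
M5 starts after M3 ends; M3 is clear from here.
M5 starts after M4 ends; M4 is clear from here.
M6 starts after M5 ends.

M3 & M4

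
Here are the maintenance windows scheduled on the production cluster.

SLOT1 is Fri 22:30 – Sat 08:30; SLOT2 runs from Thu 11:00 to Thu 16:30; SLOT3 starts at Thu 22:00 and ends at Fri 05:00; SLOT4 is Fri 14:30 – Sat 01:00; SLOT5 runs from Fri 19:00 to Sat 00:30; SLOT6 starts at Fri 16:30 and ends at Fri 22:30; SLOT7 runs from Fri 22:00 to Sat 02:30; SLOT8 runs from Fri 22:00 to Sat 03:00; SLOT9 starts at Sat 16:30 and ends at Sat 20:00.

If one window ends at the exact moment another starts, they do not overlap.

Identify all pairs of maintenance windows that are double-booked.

SLOT1 & SLOT4, SLOT1 & SLOT5, SLOT1 & SLOT7, SLOT1 & SLOT8, SLOT4 & SLOT5, SLOT4 & SLOT6, SLOT4 & SLOT7, SLOT4 & SLOT8, SLOT5 & SLOT6, SLOT5 & SLOT7, SLOT5 & SLOT8, SLOT6 & SLOT7, SLOT6 & SLOT8, SLOT7 & SLOT8

Sorted by start: SLOT2, SLOT3, SLOT4, SLOT6, SLOT5, SLOT7, SLOT8, SLOT1, SLOT9.
SLOT3 starts after SLOT2 ends — done with SLOT2.
SLOT4 starts after SLOT3 ends — done with SLOT3.
SLOT6 starts before SLOT4 ends → SLOT4 and SLOT6 overlap.
SLOT5 starts before SLOT4 ends → SLOT4 and SLOT5 overlap.
SLOT7 starts before SLOT4 ends → SLOT4 and SLOT7 overlap.
SLOT8 starts before SLOT4 ends → SLOT4 and SLOT8 overlap.
SLOT1 starts before SLOT4 ends → SLOT4 and SLOT1 overlap.
SLOT9 starts after SLOT4 ends.
SLOT5 starts before SLOT6 ends → SLOT6 and SLOT5 overlap.
SLOT7 starts before SLOT6 ends → SLOT6 and SLOT7 overlap.
SLOT8 starts before SLOT6 ends → SLOT6 and SLOT8 overlap.
SLOT1 starts exactly when SLOT6 ends (back-to-back, no overlap) — done with SLOT6.
SLOT7 starts before SLOT5 ends → SLOT5 and SLOT7 overlap.
SLOT8 starts before SLOT5 ends → SLOT5 and SLOT8 overlap.
SLOT1 starts before SLOT5 ends → SLOT5 and SLOT1 overlap.
SLOT9 starts after SLOT5 ends.
SLOT8 starts before SLOT7 ends → SLOT7 and SLOT8 overlap.
SLOT1 starts before SLOT7 ends → SLOT7 and SLOT1 overlap.
SLOT9 starts after SLOT7 ends.
SLOT1 starts before SLOT8 ends → SLOT8 and SLOT1 overlap.
SLOT9 starts after SLOT8 ends.
SLOT9 starts after SLOT1 ends.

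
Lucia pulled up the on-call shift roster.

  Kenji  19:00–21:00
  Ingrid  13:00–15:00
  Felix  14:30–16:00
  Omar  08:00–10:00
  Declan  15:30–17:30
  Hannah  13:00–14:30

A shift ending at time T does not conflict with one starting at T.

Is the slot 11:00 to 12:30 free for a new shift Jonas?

Yes — the slot is free

Omar: ends 10:00 at or before Jonas starts 11:00 → clear.
Hannah: starts 13:00 at or after Jonas ends 12:30 → clear.
Ingrid: starts 13:00 at or after Jonas ends 12:30 → clear.
Felix: starts 14:30 at or after Jonas ends 12:30 → clear.
Declan: starts 15:30 at or after Jonas ends 12:30 → clear.
Kenji: starts 19:00 at or after Jonas ends 12:30 → clear.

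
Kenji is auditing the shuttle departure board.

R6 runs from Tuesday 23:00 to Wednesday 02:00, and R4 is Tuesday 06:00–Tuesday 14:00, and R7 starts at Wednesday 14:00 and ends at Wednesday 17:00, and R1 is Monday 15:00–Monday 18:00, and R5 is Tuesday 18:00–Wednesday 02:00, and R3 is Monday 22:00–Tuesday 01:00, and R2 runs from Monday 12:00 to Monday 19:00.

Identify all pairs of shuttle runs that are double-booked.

R1 & R2, R5 & R6

Sorted by start: R2, R1, R3, R4, R5, R6, R7.
R1 starts before R2 ends → R2 and R1 overlap.
R3 starts after R2 ends, so nothing later overlaps R2 either.
R3 starts after R1 ends, so nothing later overlaps R1 either.
R4 starts after R3 ends, so nothing later overlaps R3 either.
R5 starts after R4 ends, so nothing later overlaps R4 either.
R6 starts before R5 ends → R5 and R6 overlap.
R7 starts after R5 ends.
R7 starts after R6 ends.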